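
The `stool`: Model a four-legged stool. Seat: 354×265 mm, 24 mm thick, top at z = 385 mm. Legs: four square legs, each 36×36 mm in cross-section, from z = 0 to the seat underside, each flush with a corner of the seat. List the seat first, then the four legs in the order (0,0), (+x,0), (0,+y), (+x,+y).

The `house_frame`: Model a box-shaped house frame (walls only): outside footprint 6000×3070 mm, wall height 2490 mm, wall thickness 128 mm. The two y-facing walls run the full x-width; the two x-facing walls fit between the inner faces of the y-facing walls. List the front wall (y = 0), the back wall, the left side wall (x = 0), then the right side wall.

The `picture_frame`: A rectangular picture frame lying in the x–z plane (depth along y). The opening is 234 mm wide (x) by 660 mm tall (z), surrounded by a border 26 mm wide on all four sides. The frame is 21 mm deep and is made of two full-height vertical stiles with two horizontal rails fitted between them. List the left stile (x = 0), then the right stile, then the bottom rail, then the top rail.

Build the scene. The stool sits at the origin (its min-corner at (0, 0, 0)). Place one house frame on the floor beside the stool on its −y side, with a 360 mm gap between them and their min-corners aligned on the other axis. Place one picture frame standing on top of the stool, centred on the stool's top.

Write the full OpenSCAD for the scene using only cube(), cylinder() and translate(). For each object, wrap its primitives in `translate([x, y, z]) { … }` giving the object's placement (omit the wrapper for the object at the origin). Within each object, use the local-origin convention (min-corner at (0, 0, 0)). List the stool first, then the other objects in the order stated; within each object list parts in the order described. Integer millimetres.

translate([0, 0, 361]) cube([354, 265, 24]);
cube([36, 36, 361]);
translate([318, 0, 0]) cube([36, 36, 361]);
translate([0, 229, 0]) cube([36, 36, 361]);
translate([318, 229, 0]) cube([36, 36, 361]);
translate([0, -3430, 0]) {
  cube([6000, 128, 2490]);
  translate([0, 2942, 0]) cube([6000, 128, 2490]);
  translate([0, 128, 0]) cube([128, 2814, 2490]);
  translate([5872, 128, 0]) cube([128, 2814, 2490]);
}
translate([34, 122, 385]) {
  cube([26, 21, 712]);
  translate([260, 0, 0]) cube([26, 21, 712]);
  translate([26, 0, 0]) cube([234, 21, 26]);
  translate([26, 0, 686]) cube([234, 21, 26]);
}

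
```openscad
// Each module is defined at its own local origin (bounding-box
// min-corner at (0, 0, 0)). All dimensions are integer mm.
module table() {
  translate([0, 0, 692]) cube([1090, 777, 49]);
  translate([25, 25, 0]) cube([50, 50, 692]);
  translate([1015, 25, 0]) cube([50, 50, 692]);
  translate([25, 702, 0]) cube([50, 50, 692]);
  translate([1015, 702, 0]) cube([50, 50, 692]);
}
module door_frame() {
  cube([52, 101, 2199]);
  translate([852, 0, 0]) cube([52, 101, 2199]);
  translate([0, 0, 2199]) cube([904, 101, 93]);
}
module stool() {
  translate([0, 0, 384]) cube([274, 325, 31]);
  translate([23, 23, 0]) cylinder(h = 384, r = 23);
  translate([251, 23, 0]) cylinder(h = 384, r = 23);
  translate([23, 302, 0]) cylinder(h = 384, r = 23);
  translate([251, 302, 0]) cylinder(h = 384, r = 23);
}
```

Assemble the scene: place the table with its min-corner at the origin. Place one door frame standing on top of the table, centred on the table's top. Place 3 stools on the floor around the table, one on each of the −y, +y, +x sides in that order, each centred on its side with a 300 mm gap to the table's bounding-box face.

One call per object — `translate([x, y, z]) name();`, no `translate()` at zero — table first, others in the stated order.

table();
translate([93, 338, 741]) door_frame();
translate([408, -625, 0]) stool();
translate([408, 1077, 0]) stool();
translate([1390, 226, 0]) stool();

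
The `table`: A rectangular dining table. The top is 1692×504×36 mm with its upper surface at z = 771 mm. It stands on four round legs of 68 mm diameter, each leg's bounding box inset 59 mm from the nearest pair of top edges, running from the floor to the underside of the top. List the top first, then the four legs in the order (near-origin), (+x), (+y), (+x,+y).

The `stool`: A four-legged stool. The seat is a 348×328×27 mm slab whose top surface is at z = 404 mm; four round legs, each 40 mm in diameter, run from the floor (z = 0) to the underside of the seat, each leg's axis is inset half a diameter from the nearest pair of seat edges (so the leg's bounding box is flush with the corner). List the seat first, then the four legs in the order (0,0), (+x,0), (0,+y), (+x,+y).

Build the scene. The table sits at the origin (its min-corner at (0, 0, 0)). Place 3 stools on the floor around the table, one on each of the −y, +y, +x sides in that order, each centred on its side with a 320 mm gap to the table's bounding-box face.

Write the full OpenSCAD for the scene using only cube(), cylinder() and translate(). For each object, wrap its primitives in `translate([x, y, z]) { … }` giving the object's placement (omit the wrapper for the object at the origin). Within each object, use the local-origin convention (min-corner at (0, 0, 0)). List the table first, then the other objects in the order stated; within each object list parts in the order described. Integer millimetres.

translate([0, 0, 735]) cube([1692, 504, 36]);
translate([93, 93, 0]) cylinder(h = 735, r = 34);
translate([1599, 93, 0]) cylinder(h = 735, r = 34);
translate([93, 411, 0]) cylinder(h = 735, r = 34);
translate([1599, 411, 0]) cylinder(h = 735, r = 34);
translate([672, -648, 0]) {
  translate([0, 0, 377]) cube([348, 328, 27]);
  translate([20, 20, 0]) cylinder(h = 377, r = 20);
  translate([328, 20, 0]) cylinder(h = 377, r = 20);
  translate([20, 308, 0]) cylinder(h = 377, r = 20);
  translate([328, 308, 0]) cylinder(h = 377, r = 20);
}
translate([672, 824, 0]) {
  translate([0, 0, 377]) cube([348, 328, 27]);
  translate([20, 20, 0]) cylinder(h = 377, r = 20);
  translate([328, 20, 0]) cylinder(h = 377, r = 20);
  translate([20, 308, 0]) cylinder(h = 377, r = 20);
  translate([328, 308, 0]) cylinder(h = 377, r = 20);
}
translate([2012, 88, 0]) {
  translate([0, 0, 377]) cube([348, 328, 27]);
  translate([20, 20, 0]) cylinder(h = 377, r = 20);
  translate([328, 20, 0]) cylinder(h = 377, r = 20);
  translate([20, 308, 0]) cylinder(h = 377, r = 20);
  translate([328, 308, 0]) cylinder(h = 377, r = 20);
}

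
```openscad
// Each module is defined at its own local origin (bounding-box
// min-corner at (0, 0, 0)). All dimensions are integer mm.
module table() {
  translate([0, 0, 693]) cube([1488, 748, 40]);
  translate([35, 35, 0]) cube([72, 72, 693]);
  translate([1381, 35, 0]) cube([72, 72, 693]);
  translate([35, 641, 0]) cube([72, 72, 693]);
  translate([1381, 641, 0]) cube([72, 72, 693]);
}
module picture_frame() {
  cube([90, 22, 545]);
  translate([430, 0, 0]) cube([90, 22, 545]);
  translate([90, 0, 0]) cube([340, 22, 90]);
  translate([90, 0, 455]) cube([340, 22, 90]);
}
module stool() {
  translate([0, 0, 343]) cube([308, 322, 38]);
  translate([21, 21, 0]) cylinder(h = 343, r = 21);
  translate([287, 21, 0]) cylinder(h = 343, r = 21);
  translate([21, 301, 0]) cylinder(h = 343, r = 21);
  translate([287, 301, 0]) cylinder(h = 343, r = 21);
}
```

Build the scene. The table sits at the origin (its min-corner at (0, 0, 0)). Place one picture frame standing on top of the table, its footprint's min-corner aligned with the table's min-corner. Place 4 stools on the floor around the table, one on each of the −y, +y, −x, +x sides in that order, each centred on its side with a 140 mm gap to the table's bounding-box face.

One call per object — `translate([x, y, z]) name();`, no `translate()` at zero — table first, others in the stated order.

table();
translate([0, 0, 733]) picture_frame();
translate([590, -462, 0]) stool();
translate([590, 888, 0]) stool();
translate([-448, 213, 0]) stool();
translate([1628, 213, 0]) stool();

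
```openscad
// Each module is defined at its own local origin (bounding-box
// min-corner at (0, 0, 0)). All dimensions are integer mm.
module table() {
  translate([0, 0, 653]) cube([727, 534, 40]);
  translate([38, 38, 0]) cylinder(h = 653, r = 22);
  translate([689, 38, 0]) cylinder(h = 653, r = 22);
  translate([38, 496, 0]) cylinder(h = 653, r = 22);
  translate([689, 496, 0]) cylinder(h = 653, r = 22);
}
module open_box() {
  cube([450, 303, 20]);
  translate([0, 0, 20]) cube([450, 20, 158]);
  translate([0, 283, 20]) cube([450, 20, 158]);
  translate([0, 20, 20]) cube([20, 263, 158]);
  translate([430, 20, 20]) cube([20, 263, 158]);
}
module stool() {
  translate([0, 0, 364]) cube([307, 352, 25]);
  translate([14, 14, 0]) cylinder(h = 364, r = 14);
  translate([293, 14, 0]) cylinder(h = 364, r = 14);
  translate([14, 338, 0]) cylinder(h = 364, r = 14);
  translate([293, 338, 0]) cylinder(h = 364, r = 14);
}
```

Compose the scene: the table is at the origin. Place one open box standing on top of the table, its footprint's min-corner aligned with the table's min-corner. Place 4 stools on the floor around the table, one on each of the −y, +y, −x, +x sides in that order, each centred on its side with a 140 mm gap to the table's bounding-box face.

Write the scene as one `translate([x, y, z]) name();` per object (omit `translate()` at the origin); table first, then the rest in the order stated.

table();
translate([0, 0, 693]) open_box();
translate([210, -492, 0]) stool();
translate([210, 674, 0]) stool();
translate([-447, 91, 0]) stool();
translate([867, 91, 0]) stool();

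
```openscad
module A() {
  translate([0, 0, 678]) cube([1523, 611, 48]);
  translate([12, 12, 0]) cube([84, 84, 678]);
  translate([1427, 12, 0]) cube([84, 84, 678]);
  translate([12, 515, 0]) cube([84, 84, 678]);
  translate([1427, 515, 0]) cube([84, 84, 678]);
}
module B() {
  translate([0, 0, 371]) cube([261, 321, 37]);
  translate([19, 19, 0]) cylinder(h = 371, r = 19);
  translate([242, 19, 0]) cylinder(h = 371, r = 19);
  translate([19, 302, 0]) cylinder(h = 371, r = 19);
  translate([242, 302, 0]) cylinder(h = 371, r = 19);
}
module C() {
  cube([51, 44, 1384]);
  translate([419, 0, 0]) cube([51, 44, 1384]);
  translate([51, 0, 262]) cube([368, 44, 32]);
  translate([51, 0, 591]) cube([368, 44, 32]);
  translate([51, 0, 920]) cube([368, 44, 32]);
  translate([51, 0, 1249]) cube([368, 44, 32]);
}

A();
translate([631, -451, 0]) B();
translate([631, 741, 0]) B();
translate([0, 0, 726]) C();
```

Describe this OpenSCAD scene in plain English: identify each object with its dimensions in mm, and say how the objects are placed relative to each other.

A is a table: top 1523 mm (x) × 611 mm (y), 48 mm thick, upper face at z = 726 mm, on four 84×84 mm square legs, each inset 12 mm from the nearest pair of top edges, running from z = 0 to the bottom of the top.

B is a four-legged stool. The seat is 261×321 mm, 37 mm thick, top at z = 408 mm. It stands on four round legs, each 38 mm in diameter, from z = 0 to the seat underside, each leg's axis is inset half a diameter from the nearest pair of seat edges (so the leg's bounding box is flush with the corner).

C is a straight ladder. Two 51×44 mm vertical rails, 1384 mm tall, stand 470 mm apart (outside-to-outside) with their front faces coplanar on the −y side. 4 rungs, each 44 mm deep and 32 mm tall, span between the inner faces of the rails, front faces flush with the rails. The lowest rung's underside is at z = 262 mm and rungs are spaced 329 mm apart (underside to underside).

Two stools sit around the table at the −y, +y sides. The ladder is on top of the table.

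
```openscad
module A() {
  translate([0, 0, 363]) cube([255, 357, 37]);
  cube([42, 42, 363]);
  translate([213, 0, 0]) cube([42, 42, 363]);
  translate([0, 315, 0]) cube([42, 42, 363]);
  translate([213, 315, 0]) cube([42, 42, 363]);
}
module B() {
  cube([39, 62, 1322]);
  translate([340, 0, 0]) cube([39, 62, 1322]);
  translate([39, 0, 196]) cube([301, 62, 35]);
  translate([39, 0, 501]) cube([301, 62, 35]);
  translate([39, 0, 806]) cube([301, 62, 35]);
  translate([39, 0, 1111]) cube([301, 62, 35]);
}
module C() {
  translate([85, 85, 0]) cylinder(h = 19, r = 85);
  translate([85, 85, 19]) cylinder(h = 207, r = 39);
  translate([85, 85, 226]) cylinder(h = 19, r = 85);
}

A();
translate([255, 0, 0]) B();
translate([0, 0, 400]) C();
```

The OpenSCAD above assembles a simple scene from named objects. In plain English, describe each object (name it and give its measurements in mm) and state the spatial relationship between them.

A is a four-legged stool. The seat is 255×357 mm, 37 mm thick, top at z = 400 mm. It stands on four square legs, each 42×42 mm in cross-section, from z = 0 to the seat underside, each flush with a corner of the seat.

B is a straight ladder. Two 39×62 mm vertical rails, 1322 mm tall, stand 379 mm apart (outside-to-outside) with their front faces coplanar on the −y side. 4 rungs, each 62 mm deep and 35 mm tall, span between the inner faces of the rails, front faces flush with the rails. The lowest rung's underside is at z = 196 mm and rungs are spaced 305 mm apart (underside to underside).

C is a spool: two coaxial disc flanges of radius 85 mm and thickness 19 mm, joined by a core cylinder of radius 39 mm and height 207 mm. The lower flange rests on z = 0 and the three cylinders share a vertical axis.

The ladder is against the stool's +x side, with their −y faces flush. The spool is on top of the stool.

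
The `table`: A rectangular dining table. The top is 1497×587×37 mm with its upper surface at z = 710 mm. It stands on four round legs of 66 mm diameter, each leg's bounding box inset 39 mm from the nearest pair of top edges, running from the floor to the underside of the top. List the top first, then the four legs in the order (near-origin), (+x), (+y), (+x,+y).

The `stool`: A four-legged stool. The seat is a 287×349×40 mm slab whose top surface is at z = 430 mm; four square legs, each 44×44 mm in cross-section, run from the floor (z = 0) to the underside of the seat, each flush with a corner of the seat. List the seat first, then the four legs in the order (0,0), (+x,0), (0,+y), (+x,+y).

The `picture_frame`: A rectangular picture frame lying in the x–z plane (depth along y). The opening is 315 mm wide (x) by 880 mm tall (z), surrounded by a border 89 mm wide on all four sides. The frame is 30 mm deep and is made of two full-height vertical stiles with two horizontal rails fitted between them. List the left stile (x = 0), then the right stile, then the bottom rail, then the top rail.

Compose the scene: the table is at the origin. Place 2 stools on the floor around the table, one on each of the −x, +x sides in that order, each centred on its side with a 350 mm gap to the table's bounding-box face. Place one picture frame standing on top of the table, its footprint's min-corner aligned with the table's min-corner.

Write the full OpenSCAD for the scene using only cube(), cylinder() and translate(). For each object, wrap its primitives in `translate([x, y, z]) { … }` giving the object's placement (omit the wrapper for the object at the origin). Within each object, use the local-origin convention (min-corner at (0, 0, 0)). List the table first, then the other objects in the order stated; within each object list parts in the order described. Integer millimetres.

translate([0, 0, 673]) cube([1497, 587, 37]);
translate([72, 72, 0]) cylinder(h = 673, r = 33);
translate([1425, 72, 0]) cylinder(h = 673, r = 33);
translate([72, 515, 0]) cylinder(h = 673, r = 33);
translate([1425, 515, 0]) cylinder(h = 673, r = 33);
translate([-637, 119, 0]) {
  translate([0, 0, 390]) cube([287, 349, 40]);
  cube([44, 44, 390]);
  translate([243, 0, 0]) cube([44, 44, 390]);
  translate([0, 305, 0]) cube([44, 44, 390]);
  translate([243, 305, 0]) cube([44, 44, 390]);
}
translate([1847, 119, 0]) {
  translate([0, 0, 390]) cube([287, 349, 40]);
  cube([44, 44, 390]);
  translate([243, 0, 0]) cube([44, 44, 390]);
  translate([0, 305, 0]) cube([44, 44, 390]);
  translate([243, 305, 0]) cube([44, 44, 390]);
}
translate([0, 0, 710]) {
  cube([89, 30, 1058]);
  translate([404, 0, 0]) cube([89, 30, 1058]);
  translate([89, 0, 0]) cube([315, 30, 89]);
  translate([89, 0, 969]) cube([315, 30, 89]);
}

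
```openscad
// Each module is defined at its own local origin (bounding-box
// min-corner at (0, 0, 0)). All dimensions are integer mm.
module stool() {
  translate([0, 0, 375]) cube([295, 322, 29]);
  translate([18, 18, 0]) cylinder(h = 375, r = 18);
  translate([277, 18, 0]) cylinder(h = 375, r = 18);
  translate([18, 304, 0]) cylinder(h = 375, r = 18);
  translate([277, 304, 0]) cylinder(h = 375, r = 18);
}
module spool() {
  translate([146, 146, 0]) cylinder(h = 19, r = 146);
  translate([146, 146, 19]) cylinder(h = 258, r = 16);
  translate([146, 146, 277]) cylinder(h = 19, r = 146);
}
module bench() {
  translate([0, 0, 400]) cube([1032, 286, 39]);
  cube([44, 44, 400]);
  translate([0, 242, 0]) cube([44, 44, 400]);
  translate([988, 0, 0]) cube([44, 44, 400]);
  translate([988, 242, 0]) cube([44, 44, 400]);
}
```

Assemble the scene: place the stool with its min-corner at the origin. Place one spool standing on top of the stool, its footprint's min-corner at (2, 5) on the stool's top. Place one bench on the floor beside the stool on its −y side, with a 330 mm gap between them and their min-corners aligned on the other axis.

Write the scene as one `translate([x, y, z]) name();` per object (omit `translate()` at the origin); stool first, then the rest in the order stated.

stool();
translate([2, 5, 404]) spool();
translate([0, -616, 0]) bench();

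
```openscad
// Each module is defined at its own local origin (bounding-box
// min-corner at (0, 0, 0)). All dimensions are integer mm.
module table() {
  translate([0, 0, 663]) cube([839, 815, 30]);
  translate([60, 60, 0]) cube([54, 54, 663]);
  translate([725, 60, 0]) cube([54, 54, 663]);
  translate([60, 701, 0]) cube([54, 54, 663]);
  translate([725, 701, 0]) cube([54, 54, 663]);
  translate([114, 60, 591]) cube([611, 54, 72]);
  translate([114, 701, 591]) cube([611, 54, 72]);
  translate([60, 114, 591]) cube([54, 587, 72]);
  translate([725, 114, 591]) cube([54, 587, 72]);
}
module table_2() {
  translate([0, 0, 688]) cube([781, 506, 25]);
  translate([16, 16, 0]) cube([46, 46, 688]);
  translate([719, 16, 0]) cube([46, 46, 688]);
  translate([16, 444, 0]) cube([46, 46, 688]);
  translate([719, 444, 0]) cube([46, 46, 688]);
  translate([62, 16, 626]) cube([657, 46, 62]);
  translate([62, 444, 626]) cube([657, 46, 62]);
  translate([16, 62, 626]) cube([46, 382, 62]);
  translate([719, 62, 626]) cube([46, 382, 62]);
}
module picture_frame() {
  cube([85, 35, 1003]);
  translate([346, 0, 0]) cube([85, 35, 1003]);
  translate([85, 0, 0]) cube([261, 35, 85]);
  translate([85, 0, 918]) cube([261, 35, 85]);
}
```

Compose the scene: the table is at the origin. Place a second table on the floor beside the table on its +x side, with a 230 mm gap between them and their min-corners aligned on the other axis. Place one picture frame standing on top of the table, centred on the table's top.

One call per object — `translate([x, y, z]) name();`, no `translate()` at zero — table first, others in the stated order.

table();
translate([1069, 0, 0]) table_2();
translate([204, 390, 693]) picture_frame();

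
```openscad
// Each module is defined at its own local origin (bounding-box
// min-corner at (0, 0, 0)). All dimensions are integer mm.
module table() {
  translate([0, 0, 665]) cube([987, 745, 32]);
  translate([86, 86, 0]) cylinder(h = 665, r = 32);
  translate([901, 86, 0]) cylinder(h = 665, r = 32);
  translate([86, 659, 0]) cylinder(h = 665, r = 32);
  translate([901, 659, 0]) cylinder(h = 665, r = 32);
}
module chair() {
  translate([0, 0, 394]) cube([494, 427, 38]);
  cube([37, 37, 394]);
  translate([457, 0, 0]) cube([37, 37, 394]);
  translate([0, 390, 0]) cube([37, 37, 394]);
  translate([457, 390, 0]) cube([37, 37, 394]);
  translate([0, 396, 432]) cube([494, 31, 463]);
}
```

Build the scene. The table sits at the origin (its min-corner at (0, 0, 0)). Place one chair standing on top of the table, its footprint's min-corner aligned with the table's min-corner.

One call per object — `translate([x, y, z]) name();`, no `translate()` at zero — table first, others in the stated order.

table();
translate([0, 0, 697]) chair();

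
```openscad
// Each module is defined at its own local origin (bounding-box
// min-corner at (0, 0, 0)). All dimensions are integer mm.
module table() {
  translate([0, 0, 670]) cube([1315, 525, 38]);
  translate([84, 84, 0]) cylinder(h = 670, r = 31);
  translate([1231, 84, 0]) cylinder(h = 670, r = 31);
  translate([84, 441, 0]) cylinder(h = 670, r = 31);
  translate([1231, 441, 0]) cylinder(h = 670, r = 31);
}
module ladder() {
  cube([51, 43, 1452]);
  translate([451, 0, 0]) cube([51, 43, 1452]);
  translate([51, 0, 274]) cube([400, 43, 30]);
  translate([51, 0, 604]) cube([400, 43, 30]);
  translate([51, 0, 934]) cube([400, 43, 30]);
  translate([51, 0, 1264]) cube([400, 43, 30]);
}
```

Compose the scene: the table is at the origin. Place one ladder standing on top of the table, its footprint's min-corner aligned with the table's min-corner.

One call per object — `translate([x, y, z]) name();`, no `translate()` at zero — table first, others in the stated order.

table();
translate([0, 0, 708]) ladder();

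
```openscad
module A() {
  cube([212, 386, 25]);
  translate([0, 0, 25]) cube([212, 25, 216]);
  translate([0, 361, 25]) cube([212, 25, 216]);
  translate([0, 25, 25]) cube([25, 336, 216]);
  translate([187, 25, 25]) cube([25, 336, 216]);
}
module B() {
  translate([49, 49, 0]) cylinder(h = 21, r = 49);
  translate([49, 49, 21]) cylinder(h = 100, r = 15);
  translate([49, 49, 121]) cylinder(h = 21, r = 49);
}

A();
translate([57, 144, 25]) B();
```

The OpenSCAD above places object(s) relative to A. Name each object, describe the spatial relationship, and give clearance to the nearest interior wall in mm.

A is an open box. B is a spool. The spool sits inside the open box, centred. The clearance to the nearest interior wall is 32 mm.

Clearances: x = 32, y = 119; minimum 32 mm.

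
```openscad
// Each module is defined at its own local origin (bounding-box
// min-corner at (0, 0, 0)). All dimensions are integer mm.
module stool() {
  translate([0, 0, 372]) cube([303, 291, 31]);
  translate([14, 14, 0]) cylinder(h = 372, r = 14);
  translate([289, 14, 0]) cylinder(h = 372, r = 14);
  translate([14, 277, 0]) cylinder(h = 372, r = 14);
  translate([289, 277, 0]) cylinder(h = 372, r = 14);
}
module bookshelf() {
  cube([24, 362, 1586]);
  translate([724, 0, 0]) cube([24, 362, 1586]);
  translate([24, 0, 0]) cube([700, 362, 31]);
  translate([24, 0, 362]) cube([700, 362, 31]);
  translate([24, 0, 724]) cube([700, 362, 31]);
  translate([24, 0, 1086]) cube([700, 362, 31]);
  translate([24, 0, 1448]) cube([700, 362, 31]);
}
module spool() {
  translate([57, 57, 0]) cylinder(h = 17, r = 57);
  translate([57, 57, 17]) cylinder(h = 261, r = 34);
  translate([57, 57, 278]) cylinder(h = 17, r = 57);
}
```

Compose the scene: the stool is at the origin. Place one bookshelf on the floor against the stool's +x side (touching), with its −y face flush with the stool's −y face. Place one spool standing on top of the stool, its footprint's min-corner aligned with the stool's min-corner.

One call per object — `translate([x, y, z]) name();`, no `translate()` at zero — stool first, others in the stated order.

stool();
translate([303, 0, 0]) bookshelf();
translate([0, 0, 403]) spool();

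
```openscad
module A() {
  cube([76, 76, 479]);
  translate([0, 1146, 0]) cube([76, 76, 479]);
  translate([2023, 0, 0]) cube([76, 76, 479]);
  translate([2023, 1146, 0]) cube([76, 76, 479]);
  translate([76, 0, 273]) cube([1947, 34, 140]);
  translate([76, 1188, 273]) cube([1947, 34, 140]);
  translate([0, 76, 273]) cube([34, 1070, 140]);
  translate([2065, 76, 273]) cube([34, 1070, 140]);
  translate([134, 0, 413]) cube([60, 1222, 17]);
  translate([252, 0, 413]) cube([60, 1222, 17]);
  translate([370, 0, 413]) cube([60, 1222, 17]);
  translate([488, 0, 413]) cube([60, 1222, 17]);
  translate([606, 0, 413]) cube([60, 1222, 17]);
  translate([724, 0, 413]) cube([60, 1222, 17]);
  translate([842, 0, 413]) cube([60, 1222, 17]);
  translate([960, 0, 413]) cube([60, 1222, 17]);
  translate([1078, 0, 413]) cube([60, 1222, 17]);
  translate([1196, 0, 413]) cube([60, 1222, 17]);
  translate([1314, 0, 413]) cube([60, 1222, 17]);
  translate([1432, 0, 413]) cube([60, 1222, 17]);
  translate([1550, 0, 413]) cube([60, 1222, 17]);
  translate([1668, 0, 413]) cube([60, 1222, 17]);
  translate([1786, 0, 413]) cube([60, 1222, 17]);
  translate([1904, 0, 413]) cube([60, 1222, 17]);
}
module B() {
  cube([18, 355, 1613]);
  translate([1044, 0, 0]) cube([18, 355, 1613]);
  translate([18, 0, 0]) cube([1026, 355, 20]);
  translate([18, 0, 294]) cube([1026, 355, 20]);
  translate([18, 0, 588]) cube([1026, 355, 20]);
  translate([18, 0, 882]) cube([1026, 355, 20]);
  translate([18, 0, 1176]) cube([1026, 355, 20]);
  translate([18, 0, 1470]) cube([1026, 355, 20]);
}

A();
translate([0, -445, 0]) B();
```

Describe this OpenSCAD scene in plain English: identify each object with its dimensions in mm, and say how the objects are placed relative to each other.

A is a bed frame 2099 mm long (x) by 1222 mm wide (y). Four 76×76 mm corner posts, 479 mm tall, at the corners of the footprint. Four rails of 34 mm thickness and 140 mm height run between adjacent posts with their undersides at z = 273 mm, their outer faces flush with the outside of the frame (the two x-running rails run between the posts' inner faces; the two y-running rails run between the posts' inner faces). 16 slats, each 60 mm wide (x) and 17 mm thick, lie across the top of the two x-running rails, running the full 1222 mm width of the frame in y; the slats are evenly spaced along x between the inner faces of the end posts with equal gaps (rounded down to the nearest mm) at the −x end and between each pair — any rounding remainder accumulates at the +x end.

B is a bookshelf 1062 mm wide overall, 355 mm deep and 1613 mm tall. The two sides are 18 mm thick vertical panels. 6 horizontal shelves of 20 mm thickness span between the inner faces of the sides; the lowest shelf sits on the floor and shelves are stacked with a clear vertical gap of 274 mm between each pair.

The bookshelf is on the floor beside the bed frame on its −y side.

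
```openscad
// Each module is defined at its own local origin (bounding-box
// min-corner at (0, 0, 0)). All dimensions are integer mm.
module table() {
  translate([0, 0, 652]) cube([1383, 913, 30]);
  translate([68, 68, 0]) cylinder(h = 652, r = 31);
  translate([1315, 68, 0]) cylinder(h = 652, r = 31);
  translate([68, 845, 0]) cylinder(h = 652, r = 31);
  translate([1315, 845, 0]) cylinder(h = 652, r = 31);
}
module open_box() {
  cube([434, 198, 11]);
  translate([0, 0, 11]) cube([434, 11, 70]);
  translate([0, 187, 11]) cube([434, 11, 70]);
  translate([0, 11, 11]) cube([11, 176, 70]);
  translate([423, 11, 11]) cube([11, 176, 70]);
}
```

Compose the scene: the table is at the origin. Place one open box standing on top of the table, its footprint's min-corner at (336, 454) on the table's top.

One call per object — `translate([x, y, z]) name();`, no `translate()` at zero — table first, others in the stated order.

table();
translate([336, 454, 682]) open_box();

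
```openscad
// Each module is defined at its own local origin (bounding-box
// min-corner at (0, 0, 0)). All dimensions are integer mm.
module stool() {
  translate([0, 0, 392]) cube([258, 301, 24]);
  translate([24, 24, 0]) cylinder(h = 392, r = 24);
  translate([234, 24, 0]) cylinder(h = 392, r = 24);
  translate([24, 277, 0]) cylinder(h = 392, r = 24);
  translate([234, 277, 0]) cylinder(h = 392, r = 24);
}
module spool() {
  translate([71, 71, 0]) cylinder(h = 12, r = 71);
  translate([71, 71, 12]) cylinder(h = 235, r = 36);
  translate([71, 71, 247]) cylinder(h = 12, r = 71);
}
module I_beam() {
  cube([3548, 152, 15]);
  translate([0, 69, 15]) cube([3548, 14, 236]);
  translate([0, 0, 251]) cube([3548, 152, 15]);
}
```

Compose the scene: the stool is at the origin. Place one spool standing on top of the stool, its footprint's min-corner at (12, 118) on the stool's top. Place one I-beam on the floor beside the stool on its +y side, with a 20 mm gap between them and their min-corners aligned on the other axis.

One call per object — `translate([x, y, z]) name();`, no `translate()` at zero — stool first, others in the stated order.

stool();
translate([12, 118, 416]) spool();
translate([0, 321, 0]) I_beam();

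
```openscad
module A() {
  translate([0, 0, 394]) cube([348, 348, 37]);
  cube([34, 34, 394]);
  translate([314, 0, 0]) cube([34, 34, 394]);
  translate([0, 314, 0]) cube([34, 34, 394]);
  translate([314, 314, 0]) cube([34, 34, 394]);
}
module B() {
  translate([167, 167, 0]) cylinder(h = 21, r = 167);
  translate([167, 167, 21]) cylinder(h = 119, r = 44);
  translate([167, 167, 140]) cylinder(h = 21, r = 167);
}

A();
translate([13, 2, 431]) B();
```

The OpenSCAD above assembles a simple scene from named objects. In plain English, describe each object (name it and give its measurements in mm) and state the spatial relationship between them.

A is a four-legged stool. The seat is 348×348 mm, 37 mm thick, top at z = 431 mm. It stands on four square legs, each 34×34 mm in cross-section, from z = 0 to the seat underside, each flush with a corner of the seat.

B is a spool: two coaxial disc flanges of radius 167 mm and thickness 21 mm, joined by a core cylinder of radius 44 mm and height 119 mm. The lower flange rests on z = 0 and the three cylinders share a vertical axis.

The spool is on top of the stool.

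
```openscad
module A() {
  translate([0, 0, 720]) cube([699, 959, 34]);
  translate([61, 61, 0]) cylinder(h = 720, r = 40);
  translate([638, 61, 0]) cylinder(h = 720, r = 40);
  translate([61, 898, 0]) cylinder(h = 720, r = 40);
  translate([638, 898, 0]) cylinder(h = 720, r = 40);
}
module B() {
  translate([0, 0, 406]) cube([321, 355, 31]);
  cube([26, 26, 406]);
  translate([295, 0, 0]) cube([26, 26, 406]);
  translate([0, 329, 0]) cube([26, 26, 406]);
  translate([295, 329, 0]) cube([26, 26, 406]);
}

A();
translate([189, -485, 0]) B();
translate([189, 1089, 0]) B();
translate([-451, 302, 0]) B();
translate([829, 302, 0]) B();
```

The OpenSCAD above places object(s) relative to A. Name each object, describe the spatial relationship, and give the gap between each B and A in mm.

Each stool's nearest face is 130 mm from the table's bounding box.

A is a table. B is a stool. Four stools sit around the table at the −y, +y, −x, +x sides. The gap between each stool and the table is 130 mm.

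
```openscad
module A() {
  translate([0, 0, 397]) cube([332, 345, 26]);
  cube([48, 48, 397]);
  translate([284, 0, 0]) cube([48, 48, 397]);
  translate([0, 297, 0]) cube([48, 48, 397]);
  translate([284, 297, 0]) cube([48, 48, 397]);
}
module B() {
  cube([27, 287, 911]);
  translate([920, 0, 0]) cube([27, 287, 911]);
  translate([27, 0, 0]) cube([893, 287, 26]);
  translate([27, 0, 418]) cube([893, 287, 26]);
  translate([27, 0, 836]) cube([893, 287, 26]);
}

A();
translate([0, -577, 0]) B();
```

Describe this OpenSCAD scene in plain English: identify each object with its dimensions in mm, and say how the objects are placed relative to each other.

A is a four-legged stool. The seat is a 332×345×26 mm slab whose top surface is at z = 423 mm; four square legs, each 48×48 mm in cross-section, run from the floor (z = 0) to the underside of the seat, each flush with a corner of the seat.

B is a bookshelf 947 mm wide overall, 287 mm deep and 911 mm tall. The two sides are 27 mm thick vertical panels. 3 horizontal shelves of 26 mm thickness span between the inner faces of the sides; the lowest shelf sits on the floor and shelves are stacked with a clear vertical gap of 392 mm between each pair.

The bookshelf is on the floor beside the stool on its −y side.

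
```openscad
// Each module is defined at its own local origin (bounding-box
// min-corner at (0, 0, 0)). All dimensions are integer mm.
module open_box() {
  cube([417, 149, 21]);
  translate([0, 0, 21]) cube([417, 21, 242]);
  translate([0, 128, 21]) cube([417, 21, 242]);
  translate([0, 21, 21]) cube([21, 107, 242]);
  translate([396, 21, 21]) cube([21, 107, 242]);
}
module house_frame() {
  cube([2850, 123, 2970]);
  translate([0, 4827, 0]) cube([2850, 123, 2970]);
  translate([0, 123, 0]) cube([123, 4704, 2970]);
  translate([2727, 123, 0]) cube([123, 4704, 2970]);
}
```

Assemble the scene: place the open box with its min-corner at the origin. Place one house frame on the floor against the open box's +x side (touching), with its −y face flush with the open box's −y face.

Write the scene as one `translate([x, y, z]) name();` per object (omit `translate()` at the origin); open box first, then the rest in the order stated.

open_box();
translate([417, 0, 0]) house_frame();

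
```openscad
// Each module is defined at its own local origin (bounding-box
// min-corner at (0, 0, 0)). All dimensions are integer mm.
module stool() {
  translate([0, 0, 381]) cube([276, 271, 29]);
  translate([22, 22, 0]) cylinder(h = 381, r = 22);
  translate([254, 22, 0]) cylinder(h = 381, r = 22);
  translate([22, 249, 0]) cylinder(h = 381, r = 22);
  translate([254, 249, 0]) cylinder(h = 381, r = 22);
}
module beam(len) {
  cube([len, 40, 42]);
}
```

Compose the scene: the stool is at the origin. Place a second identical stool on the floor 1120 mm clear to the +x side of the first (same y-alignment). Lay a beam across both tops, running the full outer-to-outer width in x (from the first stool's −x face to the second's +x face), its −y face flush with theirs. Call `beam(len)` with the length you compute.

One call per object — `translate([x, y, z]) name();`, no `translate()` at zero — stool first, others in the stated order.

stool();
translate([1396, 0, 0]) stool();
translate([0, 0, 410]) beam(1672);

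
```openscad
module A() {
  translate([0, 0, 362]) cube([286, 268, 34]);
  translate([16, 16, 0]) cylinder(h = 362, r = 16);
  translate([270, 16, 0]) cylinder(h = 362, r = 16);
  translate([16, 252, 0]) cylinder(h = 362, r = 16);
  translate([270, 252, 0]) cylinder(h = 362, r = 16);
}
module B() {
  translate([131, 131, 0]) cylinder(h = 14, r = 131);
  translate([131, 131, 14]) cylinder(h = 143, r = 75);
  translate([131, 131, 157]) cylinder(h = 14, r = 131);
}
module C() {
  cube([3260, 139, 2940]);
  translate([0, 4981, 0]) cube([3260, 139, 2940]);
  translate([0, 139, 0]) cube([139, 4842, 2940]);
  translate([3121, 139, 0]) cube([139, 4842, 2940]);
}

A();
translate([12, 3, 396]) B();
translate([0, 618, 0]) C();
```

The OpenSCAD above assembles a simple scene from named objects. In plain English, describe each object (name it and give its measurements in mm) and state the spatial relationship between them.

A is a four-legged stool. The seat is 286×268 mm, 34 mm thick, top at z = 396 mm. It stands on four round legs, each 32 mm in diameter, from z = 0 to the seat underside, each leg's axis is inset half a diameter from the nearest pair of seat edges (so the leg's bounding box is flush with the corner).

B is a spool: two coaxial disc flanges of radius 131 mm and thickness 14 mm, joined by a core cylinder of radius 75 mm and height 143 mm. The lower flange rests on z = 0 and the three cylinders share a vertical axis.

C is a box-shaped house frame (walls only): outside footprint 3260×5120 mm, wall height 2940 mm, wall thickness 139 mm. The two y-facing walls run the full x-width; the two x-facing walls fit between the inner faces of the y-facing walls.

The spool is on top of the stool, centred. The house frame is on the floor beside the stool on its +y side.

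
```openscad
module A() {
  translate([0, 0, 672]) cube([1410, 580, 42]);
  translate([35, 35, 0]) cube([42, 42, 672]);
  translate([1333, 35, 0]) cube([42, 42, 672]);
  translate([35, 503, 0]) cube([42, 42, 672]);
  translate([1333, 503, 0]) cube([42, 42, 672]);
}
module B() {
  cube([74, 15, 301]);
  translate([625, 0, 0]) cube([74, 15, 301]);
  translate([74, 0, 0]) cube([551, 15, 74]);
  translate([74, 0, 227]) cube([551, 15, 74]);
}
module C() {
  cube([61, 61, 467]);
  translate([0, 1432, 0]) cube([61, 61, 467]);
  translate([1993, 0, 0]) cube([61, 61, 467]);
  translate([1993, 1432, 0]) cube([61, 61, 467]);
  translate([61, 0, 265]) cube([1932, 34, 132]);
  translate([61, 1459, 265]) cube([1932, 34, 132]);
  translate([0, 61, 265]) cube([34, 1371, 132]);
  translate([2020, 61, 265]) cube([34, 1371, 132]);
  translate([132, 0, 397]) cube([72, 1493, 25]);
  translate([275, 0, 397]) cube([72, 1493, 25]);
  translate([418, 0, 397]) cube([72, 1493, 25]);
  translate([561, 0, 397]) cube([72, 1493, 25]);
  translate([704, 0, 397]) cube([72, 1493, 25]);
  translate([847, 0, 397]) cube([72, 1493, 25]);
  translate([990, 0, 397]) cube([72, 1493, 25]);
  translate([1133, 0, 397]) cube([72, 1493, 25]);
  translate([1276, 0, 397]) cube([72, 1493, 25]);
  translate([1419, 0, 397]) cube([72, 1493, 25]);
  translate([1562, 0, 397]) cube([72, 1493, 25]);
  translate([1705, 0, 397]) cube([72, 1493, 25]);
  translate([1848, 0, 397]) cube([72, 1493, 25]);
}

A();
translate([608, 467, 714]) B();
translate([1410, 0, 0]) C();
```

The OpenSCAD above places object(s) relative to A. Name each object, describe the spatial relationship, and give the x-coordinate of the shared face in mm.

A is a table. B is a picture frame. C is a bed frame. The picture frame is on top of the table. The bed frame is against the table's +x side, with their −y faces flush. The x-coordinate of the shared face is 1410 mm.

The table's +x face and the bed frame's −x face are both at x = 1410 mm.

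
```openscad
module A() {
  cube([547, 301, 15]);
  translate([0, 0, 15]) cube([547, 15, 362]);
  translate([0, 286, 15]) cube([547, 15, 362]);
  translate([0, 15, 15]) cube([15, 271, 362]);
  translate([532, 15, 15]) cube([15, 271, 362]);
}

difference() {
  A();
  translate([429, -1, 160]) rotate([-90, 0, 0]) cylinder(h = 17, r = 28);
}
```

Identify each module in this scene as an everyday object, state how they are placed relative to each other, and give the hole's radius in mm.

A is an open box. The open box has a circular hole through its front wall. The hole's radius is 28 mm.

The subtracted cylinder has r = 28 mm.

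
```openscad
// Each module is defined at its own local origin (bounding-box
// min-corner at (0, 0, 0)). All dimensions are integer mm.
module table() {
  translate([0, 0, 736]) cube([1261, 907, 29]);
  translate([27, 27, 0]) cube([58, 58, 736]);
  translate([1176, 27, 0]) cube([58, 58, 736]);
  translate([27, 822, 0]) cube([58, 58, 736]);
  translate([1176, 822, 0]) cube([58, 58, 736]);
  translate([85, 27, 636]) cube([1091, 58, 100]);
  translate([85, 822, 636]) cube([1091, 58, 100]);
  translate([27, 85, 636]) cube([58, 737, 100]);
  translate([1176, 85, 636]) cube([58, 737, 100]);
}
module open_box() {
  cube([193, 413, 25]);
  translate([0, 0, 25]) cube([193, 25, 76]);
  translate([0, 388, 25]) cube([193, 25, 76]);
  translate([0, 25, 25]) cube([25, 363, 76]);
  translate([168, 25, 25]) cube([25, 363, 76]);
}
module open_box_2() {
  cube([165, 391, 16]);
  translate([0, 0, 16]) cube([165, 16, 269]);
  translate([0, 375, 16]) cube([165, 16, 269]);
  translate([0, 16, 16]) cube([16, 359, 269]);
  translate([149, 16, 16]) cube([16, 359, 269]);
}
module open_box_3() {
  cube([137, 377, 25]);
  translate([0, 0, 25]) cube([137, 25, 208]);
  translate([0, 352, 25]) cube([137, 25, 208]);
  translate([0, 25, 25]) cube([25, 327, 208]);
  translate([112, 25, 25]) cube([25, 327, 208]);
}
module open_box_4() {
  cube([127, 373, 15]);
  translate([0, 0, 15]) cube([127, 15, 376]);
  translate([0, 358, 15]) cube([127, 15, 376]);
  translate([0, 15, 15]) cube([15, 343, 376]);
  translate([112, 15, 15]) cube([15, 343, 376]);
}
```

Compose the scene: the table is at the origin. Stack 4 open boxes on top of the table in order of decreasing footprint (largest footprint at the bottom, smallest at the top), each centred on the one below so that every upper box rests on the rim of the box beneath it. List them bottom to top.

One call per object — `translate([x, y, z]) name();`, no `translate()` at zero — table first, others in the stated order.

table();
translate([534, 247, 765]) open_box();
translate([548, 258, 866]) open_box_2();
translate([562, 265, 1151]) open_box_3();
translate([567, 267, 1384]) open_box_4();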